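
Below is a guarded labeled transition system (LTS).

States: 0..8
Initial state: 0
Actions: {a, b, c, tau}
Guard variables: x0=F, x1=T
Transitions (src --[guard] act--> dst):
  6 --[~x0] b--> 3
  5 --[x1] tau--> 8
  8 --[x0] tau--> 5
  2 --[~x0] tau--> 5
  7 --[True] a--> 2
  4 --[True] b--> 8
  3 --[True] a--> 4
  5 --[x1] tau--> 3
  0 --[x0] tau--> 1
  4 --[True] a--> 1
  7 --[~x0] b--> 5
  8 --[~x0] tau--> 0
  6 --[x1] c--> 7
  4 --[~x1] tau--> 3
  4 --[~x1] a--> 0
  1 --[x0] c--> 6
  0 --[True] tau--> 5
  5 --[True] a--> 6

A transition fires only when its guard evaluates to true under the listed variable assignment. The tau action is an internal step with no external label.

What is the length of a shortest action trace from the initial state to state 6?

Answer: 2

Analysis:
Breadth-first toward 6:
  depth 0: {0}
  depth 1: {5}
  depth 2: {3,6,8}
first hit 6 at d=2 via tau·a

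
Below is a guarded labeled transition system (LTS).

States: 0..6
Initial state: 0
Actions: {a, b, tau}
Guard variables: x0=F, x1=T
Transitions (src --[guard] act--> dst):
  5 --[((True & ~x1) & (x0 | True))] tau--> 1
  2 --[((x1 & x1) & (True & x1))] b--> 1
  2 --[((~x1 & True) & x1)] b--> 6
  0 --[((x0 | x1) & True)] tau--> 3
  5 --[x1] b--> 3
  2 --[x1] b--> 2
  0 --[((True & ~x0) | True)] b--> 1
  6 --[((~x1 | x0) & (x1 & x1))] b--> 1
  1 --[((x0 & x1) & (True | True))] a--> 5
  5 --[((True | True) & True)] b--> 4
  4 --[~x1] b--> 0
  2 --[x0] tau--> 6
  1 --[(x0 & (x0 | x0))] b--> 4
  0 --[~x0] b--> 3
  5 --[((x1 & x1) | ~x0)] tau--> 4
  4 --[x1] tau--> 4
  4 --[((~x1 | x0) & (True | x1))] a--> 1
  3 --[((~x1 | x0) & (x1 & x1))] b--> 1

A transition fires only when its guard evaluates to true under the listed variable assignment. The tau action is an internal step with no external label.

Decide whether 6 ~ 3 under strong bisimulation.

Refine partition for ~:
  P[0] = {{0,1,2,3,4,5,6}}
  P[1] = {{0,5},{1,3,6},{2},{4}}
  P[2] = {{0},{1,3,6},{2},{4},{5}}
stable after 3 split(s): 5 block(s)
[6]={1,3,6}  [3]={1,3,6}

Answer: BISIMILAR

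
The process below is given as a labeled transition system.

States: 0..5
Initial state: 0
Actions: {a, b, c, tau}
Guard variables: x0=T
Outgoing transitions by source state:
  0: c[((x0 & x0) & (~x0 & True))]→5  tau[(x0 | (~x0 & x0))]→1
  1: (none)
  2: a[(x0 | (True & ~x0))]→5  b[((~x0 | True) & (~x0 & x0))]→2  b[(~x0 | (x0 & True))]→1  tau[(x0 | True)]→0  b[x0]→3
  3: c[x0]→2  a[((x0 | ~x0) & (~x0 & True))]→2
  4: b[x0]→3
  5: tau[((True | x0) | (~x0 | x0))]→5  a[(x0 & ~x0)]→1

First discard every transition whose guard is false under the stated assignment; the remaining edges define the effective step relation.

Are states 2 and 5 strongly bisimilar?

Refine partition for ~:
  round 0: {{0,1,2,3,4,5}}
  round 1: {{0,5},{1},{2},{3},{4}}
  round 2: {{0},{1},{2},{3},{4},{5}}
6 equivalence class(es) (converged in 3)
class of 2: {2}; class of 5: {5}

Answer: NOT BISIMILAR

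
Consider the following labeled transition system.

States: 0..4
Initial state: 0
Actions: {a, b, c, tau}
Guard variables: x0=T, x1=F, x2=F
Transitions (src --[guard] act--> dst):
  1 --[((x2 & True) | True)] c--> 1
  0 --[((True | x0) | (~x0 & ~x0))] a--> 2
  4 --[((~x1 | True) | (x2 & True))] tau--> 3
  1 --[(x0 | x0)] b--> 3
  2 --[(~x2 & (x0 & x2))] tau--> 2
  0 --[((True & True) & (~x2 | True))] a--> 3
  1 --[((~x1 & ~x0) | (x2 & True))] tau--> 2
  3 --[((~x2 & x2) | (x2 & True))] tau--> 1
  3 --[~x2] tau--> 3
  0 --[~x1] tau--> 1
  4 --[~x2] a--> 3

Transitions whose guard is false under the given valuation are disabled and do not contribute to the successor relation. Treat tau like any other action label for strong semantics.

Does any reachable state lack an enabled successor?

Reach set: {0,1,2,3}
  0: a→2  a→3  tau→1  [3 exit(s)]
  1: b→3  c→1  [2 exit(s)]
  2: ∅  [no exit]
  3: tau→3  [1 exit(s)]
Path to 2: a

Answer: DEADLOCK at state 2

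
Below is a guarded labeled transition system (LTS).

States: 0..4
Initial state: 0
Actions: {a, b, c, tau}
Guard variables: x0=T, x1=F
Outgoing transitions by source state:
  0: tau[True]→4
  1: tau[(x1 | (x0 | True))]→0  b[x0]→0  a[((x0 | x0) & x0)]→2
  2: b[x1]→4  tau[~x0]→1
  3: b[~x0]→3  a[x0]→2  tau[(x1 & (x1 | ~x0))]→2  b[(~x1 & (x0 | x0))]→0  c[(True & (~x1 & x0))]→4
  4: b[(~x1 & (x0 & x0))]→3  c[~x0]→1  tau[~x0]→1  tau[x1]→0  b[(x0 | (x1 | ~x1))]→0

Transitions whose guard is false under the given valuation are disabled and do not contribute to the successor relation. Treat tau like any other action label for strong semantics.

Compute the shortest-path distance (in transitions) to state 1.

BFS to 1:
  depth 0: {0}
  depth 1: {4}
  depth 2: {3}
  depth 3: {2}
1 never appears.

Answer: UNREACHABLE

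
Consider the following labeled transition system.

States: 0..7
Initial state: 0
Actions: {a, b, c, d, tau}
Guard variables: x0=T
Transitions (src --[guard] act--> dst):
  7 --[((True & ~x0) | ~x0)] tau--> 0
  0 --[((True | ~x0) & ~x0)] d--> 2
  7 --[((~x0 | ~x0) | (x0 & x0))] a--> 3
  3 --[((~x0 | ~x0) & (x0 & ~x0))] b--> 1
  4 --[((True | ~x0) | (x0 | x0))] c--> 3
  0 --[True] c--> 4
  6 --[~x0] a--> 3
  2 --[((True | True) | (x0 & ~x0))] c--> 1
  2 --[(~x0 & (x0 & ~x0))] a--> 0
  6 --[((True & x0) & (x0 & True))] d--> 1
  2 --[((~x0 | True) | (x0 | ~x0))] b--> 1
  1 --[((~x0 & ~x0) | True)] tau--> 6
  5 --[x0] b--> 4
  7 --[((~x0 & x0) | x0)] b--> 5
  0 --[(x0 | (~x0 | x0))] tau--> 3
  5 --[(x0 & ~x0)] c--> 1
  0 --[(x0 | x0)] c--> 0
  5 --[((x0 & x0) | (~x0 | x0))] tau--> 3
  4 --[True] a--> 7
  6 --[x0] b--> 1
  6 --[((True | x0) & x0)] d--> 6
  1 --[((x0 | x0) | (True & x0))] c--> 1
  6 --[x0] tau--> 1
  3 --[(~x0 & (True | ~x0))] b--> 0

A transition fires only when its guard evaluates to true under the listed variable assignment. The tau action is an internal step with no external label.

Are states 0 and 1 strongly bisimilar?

Refine partition for ~:
  round 0: {{0,1,2,3,4,5,6,7}}
  round 1: {{0,1},{2},{3},{4},{5},{6},{7}}
  round 2: {{0},{1},{2},{3},{4},{5},{6},{7}}
8 equivalence class(es) (converged in 3)
[0]={0}  [1]={1}

Answer: NOT BISIMILAR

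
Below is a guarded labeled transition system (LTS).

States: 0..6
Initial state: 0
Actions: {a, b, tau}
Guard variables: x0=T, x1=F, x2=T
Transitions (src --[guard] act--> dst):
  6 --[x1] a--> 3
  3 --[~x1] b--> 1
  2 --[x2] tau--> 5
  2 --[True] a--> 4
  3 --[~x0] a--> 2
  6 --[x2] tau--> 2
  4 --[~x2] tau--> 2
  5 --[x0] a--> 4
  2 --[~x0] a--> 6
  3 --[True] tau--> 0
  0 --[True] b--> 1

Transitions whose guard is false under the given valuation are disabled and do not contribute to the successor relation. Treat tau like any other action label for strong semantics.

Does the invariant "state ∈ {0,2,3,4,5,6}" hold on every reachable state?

Inv-set: {0,2,3,4,5,6}
Reach set: {0,1}
  0: safe
  1: ✗ unsafe
reach 1 via b — violates

Answer: INVARIANT VIOLATED at state 1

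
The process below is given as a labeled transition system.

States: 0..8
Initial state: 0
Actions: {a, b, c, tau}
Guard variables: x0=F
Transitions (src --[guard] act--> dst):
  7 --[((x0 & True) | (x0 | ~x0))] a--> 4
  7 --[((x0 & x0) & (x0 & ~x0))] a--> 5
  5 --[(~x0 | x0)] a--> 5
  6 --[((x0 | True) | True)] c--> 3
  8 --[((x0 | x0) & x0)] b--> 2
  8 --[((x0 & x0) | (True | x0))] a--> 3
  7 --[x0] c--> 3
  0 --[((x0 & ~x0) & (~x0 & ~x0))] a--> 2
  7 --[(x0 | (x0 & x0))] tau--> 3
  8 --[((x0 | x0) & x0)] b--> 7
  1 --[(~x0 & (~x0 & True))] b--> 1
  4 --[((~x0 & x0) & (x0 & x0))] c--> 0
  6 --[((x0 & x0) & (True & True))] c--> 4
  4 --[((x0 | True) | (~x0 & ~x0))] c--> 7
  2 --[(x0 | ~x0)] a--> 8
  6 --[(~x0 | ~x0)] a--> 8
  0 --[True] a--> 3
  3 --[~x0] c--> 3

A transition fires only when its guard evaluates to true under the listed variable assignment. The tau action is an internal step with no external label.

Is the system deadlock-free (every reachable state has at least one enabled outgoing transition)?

Reachable = {0,3}
  0: a→3  [1 exit(s)]
  3: c→3  [1 exit(s)]

Answer: DEADLOCK-FREE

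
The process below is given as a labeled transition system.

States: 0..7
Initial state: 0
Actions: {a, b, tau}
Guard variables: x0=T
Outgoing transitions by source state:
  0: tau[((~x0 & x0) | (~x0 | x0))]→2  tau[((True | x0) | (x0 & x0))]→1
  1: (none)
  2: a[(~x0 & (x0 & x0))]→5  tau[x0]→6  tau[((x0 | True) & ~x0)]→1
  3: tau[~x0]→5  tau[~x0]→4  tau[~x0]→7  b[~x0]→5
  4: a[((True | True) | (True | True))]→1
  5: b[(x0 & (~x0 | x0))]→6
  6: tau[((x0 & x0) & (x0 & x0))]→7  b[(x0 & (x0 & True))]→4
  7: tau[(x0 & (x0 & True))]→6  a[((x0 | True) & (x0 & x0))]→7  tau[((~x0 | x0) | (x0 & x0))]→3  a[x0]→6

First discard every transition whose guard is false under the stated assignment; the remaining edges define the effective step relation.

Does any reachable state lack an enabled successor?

Reach set: {0,1,2,3,4,6,7}
  0: tau→1  tau→2  [2 exit(s)]
  1: ∅  [deadlock]
  2: tau→6  [1 exit(s)]
  3: ∅  [deadlock]
  4: a→1  [1 exit(s)]
  6: b→4  tau→7  [2 exit(s)]
  7: a→6  a→7  tau→3  tau→6  [4 exit(s)]
Path to 1: tau

Answer: DEADLOCK at state 1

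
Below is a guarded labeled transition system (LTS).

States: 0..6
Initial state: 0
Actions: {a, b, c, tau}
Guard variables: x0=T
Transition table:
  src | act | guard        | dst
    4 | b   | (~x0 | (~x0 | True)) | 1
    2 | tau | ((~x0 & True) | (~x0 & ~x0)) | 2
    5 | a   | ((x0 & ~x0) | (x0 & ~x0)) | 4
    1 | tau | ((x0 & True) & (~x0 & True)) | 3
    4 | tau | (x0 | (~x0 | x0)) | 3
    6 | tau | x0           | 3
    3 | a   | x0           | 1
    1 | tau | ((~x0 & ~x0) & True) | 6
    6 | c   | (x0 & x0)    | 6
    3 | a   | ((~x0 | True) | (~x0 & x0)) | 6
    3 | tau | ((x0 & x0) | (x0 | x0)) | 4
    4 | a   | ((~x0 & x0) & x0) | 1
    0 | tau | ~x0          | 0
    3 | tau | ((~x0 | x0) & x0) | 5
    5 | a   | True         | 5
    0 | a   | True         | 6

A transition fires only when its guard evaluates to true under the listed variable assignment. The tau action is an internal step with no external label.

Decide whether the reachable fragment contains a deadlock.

Reachable = {0,1,3,4,5,6}
  0: a→6  [1 out]
  1: ∅  [STUCK]
  3: a→1  a→6  tau→4  tau→5  [4 out]
  4: b→1  tau→3  [2 out]
  5: a→5  [1 out]
  6: c→6  tau→3  [2 out]
witness 1: a·tau·a

Answer: DEADLOCK at state 1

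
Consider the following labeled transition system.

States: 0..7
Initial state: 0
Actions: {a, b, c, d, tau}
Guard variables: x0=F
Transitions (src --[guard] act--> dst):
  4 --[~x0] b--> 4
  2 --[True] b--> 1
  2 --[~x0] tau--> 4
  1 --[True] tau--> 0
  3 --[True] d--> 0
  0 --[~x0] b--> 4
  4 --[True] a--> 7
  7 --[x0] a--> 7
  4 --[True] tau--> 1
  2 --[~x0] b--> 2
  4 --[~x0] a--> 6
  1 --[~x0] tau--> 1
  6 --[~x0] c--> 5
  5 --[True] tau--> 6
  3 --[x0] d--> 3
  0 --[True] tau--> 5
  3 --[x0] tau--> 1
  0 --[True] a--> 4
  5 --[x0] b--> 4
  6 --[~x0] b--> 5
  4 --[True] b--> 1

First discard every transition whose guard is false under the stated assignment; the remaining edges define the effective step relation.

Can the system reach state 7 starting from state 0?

Answer: REACHABLE

Analysis:
After dropping false guards: 17 live edges.
L0 = {0}
L1 = {4,5}  now seen {0,4,5}
L2 = {1,6,7}  now seen {0,1,4,5,6,7}
R = {0,1,4,5,6,7}
trace reaching 7: b·a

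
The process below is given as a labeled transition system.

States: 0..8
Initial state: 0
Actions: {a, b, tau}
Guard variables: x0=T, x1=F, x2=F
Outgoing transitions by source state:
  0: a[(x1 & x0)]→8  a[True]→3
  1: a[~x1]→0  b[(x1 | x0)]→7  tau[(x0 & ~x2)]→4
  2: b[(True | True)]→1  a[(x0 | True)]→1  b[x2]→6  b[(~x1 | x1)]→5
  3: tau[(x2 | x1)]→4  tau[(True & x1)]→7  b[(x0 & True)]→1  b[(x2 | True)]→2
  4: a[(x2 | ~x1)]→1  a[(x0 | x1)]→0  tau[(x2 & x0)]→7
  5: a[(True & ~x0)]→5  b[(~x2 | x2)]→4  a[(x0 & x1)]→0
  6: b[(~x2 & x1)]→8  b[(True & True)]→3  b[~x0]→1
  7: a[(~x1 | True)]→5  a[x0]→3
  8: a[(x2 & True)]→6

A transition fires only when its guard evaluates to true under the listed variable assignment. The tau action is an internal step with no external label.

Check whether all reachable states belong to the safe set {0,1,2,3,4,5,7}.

Allowed set {0,1,2,3,4,5,7}
R = {0,1,2,3,4,5,7}
  0: safe
  1: safe
  2: safe
  3: safe
  4: safe
  5: safe
  7: safe

Answer: INVARIANT HOLDS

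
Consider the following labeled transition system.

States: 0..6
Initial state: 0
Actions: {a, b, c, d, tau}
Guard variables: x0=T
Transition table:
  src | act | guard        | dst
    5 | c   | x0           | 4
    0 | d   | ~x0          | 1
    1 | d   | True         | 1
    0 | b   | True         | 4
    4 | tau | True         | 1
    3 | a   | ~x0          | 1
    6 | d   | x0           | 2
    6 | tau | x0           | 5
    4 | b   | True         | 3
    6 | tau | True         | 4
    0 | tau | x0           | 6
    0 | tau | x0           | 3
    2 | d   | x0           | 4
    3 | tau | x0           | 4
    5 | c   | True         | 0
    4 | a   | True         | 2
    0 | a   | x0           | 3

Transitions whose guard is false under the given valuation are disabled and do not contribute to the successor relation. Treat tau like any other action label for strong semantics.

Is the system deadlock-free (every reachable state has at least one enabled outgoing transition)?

Answer: DEADLOCK-FREE

Analysis:
R = {0,1,2,3,4,5,6}
  0: a→3  b→4  tau→3  tau→6  [deg 4]
  1: d→1  [deg 1]
  2: d→4  [deg 1]
  3: tau→4  [deg 1]
  4: a→2  b→3  tau→1  [deg 3]
  5: c→0  c→4  [deg 2]
  6: d→2  tau→4  tau→5  [deg 3]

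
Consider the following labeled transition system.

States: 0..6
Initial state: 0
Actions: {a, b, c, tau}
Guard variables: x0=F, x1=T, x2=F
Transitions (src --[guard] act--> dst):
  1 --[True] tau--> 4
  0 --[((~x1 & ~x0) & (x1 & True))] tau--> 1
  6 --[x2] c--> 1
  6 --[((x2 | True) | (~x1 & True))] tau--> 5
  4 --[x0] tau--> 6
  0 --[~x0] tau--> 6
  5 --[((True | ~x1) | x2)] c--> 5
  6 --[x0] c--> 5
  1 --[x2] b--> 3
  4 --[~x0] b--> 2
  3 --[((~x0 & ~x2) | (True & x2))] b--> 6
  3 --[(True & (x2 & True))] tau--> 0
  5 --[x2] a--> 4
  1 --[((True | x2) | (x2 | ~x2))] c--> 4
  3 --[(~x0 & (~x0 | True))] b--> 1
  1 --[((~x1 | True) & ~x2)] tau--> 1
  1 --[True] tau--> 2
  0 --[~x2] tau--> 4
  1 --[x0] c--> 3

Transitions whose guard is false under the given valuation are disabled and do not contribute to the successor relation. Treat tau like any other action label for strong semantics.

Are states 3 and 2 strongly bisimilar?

Compute ~ classes (split until stable):
  π0 = {{0,1,2,3,4,5,6}}
  π1 = {{0,6},{1},{2},{3,4},{5}}
  π2 = {{0},{1},{2},{3},{4},{5},{6}}
stable after 3 split(s): 7 block(s)
class of 3: {3}; class of 2: {2}

Answer: NOT BISIMILAR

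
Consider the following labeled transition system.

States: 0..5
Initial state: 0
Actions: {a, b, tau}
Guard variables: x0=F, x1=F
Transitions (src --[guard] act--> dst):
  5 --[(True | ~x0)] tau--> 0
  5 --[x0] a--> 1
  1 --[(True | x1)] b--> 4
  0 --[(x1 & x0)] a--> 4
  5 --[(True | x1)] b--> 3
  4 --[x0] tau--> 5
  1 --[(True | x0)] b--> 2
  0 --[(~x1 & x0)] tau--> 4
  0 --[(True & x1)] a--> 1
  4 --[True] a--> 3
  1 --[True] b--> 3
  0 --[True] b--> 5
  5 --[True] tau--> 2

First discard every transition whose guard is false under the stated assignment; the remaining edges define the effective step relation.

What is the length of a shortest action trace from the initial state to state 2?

Breadth-first toward 2:
  Layer 0: {0}
  Layer 1: {5}
  Layer 2: {2,3}
first hit 2 at d=2 via b·tau

Answer: 2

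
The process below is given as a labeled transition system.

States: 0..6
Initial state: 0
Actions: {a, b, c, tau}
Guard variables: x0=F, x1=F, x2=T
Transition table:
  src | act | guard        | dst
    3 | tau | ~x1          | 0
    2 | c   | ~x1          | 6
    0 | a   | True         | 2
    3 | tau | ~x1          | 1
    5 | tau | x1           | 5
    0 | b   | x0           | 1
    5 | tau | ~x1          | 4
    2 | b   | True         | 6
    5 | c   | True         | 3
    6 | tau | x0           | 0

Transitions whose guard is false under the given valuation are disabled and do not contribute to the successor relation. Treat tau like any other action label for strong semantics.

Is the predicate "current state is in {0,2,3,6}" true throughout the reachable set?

Allowed set {0,2,3,6}
Reachable = {0,2,6}
  0: ✓
  2: ✓
  6: ✓

Answer: INVARIANT HOLDS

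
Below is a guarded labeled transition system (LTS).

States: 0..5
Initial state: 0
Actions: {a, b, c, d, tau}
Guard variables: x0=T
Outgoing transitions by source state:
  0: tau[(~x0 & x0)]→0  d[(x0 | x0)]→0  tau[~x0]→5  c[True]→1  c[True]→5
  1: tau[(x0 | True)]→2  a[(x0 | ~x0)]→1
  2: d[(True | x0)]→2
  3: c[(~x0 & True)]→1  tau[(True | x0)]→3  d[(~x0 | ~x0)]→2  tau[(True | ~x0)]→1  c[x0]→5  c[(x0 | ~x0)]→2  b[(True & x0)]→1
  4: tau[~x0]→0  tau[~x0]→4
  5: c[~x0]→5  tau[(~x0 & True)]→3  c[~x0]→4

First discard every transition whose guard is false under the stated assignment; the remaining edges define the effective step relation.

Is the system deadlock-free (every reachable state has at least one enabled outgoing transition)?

Answer: DEADLOCK at state 5

Analysis:
Reach set: {0,1,2,5}
  0: c→1  c→5  d→0  [deg 3]
  1: a→1  tau→2  [deg 2]
  2: d→2  [deg 1]
  5: ∅  [no exit]
Path to 5: c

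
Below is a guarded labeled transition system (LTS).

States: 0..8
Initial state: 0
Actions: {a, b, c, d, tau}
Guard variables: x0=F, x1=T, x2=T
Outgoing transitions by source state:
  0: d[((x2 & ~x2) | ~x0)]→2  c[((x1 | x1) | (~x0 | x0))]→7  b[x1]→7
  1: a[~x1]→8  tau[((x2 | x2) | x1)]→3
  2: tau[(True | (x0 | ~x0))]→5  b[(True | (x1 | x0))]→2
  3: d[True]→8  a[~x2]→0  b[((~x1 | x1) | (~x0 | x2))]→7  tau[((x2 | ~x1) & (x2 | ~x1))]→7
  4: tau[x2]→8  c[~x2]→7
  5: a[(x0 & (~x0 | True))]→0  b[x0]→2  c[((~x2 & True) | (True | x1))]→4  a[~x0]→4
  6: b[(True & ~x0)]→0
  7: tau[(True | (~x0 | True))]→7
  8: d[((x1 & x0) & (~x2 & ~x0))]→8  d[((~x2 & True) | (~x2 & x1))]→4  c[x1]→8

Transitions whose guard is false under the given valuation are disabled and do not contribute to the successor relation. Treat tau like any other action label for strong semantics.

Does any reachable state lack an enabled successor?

Reachable = {0,2,4,5,7,8}
  0: b→7  c→7  d→2  [deg 3]
  2: b→2  tau→5  [deg 2]
  4: tau→8  [deg 1]
  5: a→4  c→4  [deg 2]
  7: tau→7  [deg 1]
  8: c→8  [deg 1]

Answer: DEADLOCK-FREE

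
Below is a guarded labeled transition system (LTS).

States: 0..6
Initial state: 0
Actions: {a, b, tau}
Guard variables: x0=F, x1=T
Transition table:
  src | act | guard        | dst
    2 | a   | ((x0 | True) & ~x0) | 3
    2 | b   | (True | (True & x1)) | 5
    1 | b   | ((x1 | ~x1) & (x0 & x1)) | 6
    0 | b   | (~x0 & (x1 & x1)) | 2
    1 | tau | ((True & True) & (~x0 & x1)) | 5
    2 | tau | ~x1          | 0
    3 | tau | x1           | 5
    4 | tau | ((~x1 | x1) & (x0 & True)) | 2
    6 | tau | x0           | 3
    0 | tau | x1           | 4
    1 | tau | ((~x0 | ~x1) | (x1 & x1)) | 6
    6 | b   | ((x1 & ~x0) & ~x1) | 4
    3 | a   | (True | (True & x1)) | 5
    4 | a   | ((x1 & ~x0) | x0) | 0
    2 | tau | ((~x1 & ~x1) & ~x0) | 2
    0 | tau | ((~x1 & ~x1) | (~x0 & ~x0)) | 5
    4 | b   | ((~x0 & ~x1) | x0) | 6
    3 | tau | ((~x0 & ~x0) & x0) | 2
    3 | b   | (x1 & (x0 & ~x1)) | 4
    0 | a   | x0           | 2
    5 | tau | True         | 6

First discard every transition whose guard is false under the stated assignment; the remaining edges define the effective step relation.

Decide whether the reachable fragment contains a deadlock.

Answer: DEADLOCK at state 6

Trace:
R = {0,2,3,4,5,6}
  0: b→2  tau→4  tau→5  [3 exit(s)]
  2: a→3  b→5  [2 exit(s)]
  3: a→5  tau→5  [2 exit(s)]
  4: a→0  [1 exit(s)]
  5: tau→6  [1 exit(s)]
  6: ∅  [no exit]
witness 6: tau·tau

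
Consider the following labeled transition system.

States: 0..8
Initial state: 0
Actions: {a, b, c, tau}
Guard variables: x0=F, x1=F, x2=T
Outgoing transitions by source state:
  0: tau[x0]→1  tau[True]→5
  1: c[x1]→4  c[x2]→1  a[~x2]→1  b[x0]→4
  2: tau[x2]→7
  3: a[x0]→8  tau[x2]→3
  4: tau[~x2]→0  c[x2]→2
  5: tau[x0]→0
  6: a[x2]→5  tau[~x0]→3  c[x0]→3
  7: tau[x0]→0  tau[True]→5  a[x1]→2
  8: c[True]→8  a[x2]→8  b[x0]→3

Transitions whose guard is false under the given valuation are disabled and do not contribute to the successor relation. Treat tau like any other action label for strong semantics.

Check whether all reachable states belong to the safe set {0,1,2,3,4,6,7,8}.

Allowed set {0,1,2,3,4,6,7,8}
Reachable = {0,5}
  0: ✓
  5: outside
witness against invariant: tau → 5

Answer: INVARIANT VIOLATED at state 5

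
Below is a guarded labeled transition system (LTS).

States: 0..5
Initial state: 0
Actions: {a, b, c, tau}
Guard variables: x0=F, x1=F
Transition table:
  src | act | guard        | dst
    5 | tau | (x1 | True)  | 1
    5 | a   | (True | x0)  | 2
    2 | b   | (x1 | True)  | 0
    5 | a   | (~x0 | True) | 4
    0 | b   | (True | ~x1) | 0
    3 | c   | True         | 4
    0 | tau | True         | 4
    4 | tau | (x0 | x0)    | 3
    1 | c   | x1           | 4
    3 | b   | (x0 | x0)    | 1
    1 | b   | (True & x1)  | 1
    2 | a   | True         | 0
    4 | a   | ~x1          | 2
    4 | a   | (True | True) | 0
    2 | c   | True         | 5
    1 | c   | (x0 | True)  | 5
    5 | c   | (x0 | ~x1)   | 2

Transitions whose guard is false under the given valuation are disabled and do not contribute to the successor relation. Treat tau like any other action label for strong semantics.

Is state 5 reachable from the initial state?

13 transition(s) survive guard evaluation.
L0 = {0}
L1 = {4}  total {0,4}
L2 = {2}  total {0,2,4}
L3 = {5}  total {0,2,4,5}
L4 = {1}  total {0,1,2,4,5}
Reach set: {0,1,2,4,5}
trace reaching 5: tau·a·c

Answer: REACHABLE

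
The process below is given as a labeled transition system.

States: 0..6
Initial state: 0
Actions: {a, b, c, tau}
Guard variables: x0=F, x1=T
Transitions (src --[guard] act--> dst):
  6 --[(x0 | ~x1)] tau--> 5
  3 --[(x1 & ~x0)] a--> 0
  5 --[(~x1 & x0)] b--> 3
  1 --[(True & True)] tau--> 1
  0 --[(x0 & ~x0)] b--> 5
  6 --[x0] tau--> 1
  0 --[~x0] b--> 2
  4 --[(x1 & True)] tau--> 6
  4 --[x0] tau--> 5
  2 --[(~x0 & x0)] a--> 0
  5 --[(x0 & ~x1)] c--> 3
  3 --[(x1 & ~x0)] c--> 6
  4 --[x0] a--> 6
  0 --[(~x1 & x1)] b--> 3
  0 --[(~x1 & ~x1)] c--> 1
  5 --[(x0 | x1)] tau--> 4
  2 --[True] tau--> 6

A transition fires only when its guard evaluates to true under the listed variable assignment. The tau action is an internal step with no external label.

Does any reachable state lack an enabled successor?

Answer: DEADLOCK at state 6

Analysis:
R = {0,2,6}
  0: b→2  [1 out]
  2: tau→6  [1 out]
  6: ∅  [deadlock]
witness 6: b·tau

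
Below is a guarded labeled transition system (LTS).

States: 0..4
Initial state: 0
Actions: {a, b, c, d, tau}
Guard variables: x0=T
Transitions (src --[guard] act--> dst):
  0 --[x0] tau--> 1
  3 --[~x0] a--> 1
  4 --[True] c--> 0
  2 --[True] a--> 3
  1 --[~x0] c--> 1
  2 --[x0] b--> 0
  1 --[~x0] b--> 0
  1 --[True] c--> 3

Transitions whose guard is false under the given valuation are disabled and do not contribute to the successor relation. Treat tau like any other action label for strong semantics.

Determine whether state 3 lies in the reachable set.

Answer: REACHABLE

Working:
Guard filter leaves 5 enabled edge(s).
Layer 0: {0}
Layer 1: {1}  cumulative {0,1}
Layer 2: {3}  cumulative {0,1,3}
Reachable = {0,1,3}
Path to 3: tau·c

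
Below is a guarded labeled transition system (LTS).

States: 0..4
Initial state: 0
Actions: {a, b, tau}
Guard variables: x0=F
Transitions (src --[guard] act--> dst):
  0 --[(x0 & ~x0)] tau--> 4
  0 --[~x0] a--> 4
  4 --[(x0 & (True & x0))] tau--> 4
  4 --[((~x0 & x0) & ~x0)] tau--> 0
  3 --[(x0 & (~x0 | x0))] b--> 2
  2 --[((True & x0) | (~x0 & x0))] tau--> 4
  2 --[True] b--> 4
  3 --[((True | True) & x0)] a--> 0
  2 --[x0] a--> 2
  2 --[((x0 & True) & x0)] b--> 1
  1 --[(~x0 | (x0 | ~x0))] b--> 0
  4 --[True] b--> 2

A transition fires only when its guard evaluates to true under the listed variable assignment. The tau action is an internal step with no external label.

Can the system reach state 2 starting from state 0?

Answer: REACHABLE

Trace:
4 transition(s) survive guard evaluation.
L0 = {0}
L1 = {4}  total {0,4}
L2 = {2}  total {0,2,4}
Reachable = {0,2,4}
witness 2: a·b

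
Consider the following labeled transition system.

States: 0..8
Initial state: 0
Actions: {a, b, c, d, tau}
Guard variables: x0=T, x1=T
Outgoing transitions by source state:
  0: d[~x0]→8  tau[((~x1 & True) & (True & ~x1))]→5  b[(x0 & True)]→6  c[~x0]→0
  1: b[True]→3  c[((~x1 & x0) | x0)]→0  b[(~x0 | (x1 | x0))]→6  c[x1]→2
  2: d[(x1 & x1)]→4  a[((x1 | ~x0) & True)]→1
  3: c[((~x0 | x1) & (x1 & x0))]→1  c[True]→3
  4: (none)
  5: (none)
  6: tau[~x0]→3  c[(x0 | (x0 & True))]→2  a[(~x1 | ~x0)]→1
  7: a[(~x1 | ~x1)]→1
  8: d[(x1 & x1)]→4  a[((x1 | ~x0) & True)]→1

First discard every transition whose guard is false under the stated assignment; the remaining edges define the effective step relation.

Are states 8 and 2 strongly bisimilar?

Answer: BISIMILAR

Analysis:
Refine partition for ~:
  round 0: {{0,1,2,3,4,5,6,7,8}}
  round 1: {{0},{1},{2,8},{3,6},{4,5,7}}
  round 2: {{0},{1},{2,8},{3},{4,5,7},{6}}
Fixed point at round 3; 6 class(es).
class of 8: {2,8}; class of 2: {2,8}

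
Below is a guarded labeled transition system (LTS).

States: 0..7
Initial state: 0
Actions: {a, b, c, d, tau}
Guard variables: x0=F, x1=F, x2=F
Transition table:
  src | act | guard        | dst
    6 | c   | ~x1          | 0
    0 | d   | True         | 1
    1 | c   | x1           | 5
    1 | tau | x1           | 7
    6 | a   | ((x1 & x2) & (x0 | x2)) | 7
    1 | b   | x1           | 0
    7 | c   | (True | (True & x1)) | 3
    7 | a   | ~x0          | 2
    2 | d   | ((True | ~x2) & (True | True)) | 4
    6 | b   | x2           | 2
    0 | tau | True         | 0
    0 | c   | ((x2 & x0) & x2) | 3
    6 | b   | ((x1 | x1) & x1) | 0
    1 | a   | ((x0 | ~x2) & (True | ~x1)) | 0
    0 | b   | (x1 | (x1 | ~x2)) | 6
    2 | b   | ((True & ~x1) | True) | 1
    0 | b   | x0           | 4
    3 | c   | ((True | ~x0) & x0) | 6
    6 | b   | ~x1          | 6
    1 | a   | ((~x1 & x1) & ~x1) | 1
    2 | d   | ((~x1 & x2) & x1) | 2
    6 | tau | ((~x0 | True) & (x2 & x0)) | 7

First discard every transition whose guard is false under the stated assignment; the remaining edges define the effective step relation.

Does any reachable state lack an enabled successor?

Reachable = {0,1,6}
  0: b→6  d→1  tau→0  [3 exit(s)]
  1: a→0  [1 exit(s)]
  6: b→6  c→0  [2 exit(s)]

Answer: DEADLOCK-FREE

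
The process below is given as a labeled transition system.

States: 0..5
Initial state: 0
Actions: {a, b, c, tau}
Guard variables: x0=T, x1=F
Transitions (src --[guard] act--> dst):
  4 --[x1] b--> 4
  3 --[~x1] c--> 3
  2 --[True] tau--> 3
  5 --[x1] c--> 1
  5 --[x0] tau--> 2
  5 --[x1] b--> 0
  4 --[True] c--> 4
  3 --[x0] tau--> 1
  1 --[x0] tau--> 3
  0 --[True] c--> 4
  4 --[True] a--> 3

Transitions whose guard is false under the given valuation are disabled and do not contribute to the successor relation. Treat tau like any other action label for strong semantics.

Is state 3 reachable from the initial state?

After dropping false guards: 8 live edges.
L0 = {0}
L1 = {4}  cumulative {0,4}
L2 = {3}  cumulative {0,3,4}
L3 = {1}  cumulative {0,1,3,4}
R = {0,1,3,4}
Path to 3: c·a

Answer: REACHABLE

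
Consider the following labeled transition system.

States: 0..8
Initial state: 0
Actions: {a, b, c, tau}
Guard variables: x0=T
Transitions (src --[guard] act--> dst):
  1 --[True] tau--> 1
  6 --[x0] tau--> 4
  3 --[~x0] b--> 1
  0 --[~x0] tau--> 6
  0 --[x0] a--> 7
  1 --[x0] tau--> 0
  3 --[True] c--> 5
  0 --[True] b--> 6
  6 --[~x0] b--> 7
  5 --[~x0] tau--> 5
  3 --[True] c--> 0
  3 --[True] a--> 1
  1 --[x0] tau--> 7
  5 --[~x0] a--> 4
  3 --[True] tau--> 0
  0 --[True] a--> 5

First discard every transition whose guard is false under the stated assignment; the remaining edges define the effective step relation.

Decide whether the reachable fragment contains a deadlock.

Reach set: {0,4,5,6,7}
  0: a→5  a→7  b→6  [deg 3]
  4: ∅  [deadlock]
  5: ∅  [deadlock]
  6: tau→4  [deg 1]
  7: ∅  [deadlock]
Path to 4: b·tau

Answer: DEADLOCK at state 4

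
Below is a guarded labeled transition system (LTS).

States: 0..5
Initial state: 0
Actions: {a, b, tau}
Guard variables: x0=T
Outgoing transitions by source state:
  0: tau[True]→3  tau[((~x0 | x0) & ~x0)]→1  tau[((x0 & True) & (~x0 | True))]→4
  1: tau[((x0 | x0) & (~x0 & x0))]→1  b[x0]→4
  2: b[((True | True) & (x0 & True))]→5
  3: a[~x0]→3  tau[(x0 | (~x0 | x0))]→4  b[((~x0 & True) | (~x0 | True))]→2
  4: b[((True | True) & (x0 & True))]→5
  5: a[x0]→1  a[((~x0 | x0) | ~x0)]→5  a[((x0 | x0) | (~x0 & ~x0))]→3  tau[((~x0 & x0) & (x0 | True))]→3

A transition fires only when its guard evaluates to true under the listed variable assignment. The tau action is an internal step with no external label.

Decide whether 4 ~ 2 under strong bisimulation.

Answer: BISIMILAR

Working:
Compute ~ classes (split until stable):
  π0 = {{0,1,2,3,4,5}}
  π1 = {{0},{1,2,4},{3},{5}}
  π2 = {{0},{1},{2,4},{3},{5}}
Fixed point at round 3; 5 class(es).
[4]={2,4}  [2]={2,4}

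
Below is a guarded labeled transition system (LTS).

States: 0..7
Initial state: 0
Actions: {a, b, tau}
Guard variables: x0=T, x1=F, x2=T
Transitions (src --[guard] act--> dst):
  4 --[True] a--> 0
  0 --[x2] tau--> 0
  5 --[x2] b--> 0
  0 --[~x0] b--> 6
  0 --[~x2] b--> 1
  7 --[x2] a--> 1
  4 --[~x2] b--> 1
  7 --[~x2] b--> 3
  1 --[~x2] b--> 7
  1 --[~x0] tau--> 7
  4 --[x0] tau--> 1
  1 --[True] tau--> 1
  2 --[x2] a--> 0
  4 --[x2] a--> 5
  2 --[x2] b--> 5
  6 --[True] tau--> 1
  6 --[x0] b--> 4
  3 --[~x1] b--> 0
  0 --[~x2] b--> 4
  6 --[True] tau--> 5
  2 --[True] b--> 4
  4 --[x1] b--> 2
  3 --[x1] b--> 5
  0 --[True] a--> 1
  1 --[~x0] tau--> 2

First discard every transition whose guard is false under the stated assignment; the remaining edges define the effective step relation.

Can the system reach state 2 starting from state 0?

15 transition(s) survive guard evaluation.
depth 0: {0}
depth 1: {1}  now seen {0,1}
Reachable = {0,1}

Answer: UNREACHABLE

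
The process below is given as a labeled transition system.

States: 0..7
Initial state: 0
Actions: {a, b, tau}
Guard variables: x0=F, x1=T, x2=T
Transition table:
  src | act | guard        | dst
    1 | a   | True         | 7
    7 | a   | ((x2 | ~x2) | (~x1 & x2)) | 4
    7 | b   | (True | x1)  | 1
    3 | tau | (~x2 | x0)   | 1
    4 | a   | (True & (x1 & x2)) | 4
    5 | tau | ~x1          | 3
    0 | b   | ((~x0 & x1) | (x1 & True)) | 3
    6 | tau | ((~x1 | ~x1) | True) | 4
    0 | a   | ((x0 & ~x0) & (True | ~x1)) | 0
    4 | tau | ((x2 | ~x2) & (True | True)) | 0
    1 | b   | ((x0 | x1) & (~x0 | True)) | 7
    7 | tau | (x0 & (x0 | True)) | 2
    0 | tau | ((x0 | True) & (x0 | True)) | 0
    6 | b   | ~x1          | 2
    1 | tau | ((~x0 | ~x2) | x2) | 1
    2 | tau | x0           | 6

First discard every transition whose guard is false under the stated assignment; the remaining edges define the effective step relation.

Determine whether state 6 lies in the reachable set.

Answer: UNREACHABLE

Working:
Guard filter leaves 10 enabled edge(s).
Layer 0: {0}
Layer 1: {3}  total {0,3}
Reach set: {0,3}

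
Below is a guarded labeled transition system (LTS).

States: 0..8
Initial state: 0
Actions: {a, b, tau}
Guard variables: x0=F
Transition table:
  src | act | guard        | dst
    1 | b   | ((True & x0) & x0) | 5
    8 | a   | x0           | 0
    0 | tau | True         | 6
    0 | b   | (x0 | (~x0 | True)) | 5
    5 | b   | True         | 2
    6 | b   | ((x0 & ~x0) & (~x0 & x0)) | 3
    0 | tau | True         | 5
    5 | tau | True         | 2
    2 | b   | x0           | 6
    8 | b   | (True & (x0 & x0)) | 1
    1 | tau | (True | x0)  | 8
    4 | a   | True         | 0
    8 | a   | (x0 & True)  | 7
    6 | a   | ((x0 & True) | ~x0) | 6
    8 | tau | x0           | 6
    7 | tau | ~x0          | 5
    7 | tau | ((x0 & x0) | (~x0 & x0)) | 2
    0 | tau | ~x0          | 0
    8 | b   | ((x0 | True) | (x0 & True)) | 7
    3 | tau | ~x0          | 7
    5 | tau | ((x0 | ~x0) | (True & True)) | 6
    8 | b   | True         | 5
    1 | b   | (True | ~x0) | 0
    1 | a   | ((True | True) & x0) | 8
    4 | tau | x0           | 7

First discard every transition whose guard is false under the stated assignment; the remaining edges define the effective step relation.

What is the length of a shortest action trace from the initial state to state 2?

Layered search for 2:
  depth 0: {0}
  depth 1: {5,6}
  depth 2: {2}
depth(2)=2, e.g. b·b

Answer: 2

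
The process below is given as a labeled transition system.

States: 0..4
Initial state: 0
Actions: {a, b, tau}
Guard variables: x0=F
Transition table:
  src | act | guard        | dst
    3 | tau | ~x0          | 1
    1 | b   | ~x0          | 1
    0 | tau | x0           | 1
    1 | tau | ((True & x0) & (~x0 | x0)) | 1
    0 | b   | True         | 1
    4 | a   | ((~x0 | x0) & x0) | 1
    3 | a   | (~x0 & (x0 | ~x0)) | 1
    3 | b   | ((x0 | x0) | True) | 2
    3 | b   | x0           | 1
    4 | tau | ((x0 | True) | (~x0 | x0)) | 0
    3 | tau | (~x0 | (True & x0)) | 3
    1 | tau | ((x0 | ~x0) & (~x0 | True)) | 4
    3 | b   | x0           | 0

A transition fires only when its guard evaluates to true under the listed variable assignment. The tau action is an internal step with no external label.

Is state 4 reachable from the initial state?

After dropping false guards: 8 live edges.
L0 = {0}
L1 = {1}  now seen {0,1}
L2 = {4}  now seen {0,1,4}
R = {0,1,4}
Path to 4: b·tau

Answer: REACHABLE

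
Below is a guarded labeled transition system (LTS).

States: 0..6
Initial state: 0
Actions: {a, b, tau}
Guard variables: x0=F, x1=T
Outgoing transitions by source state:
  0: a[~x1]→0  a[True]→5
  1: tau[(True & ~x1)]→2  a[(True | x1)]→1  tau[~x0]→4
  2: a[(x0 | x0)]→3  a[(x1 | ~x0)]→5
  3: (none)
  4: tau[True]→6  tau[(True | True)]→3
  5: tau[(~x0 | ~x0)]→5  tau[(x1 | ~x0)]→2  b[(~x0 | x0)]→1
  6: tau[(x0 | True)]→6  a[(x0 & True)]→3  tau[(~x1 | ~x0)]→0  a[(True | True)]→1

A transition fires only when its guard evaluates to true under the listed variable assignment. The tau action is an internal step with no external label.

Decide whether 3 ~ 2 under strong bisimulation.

Bisimulation quotient by refinement:
  π0 = {{0,1,2,3,4,5,6}}
  π1 = {{0,2},{1,6},{3},{4},{5}}
  π2 = {{0,2},{1},{3},{4},{5},{6}}
stable after 3 split(s): 6 block(s)
3∈{3}, 2∈{0,2}

Answer: NOT BISIMILAR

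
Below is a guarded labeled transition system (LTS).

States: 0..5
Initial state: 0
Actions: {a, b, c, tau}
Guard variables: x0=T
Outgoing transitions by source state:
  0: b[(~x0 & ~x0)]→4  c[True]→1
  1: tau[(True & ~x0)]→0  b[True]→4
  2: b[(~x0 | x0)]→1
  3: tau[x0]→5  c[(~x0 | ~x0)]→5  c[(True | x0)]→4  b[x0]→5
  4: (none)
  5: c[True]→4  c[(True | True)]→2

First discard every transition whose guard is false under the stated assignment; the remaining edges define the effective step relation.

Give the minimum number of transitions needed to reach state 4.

Answer: 2

Working:
Layered search for 4:
  L0 = {0}
  L1 = {1}
  L2 = {4}
depth(4)=2, e.g. c·b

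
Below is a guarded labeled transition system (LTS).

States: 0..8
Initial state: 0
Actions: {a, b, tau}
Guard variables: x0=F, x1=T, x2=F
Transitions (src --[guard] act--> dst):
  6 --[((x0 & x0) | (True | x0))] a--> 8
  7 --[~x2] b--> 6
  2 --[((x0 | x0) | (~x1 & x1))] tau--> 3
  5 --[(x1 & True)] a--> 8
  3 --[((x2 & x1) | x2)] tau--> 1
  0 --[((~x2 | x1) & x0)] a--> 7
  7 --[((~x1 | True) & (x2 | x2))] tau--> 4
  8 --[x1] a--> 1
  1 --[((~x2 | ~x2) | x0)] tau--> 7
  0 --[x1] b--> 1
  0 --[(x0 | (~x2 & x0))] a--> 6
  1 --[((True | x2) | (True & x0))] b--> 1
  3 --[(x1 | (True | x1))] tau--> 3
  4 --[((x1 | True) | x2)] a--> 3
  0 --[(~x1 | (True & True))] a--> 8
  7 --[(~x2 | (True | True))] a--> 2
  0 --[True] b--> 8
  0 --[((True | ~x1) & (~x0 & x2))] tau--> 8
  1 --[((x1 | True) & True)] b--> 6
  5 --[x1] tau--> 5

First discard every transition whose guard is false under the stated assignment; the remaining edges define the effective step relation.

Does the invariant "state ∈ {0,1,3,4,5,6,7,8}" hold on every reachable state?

Safe = {0,1,3,4,5,6,7,8}
Reach set: {0,1,2,6,7,8}
  0: safe
  1: safe
  2: outside
  6: safe
  7: safe
  8: safe
counterexample path to 2: b·tau·a

Answer: INVARIANT VIOLATED at state 2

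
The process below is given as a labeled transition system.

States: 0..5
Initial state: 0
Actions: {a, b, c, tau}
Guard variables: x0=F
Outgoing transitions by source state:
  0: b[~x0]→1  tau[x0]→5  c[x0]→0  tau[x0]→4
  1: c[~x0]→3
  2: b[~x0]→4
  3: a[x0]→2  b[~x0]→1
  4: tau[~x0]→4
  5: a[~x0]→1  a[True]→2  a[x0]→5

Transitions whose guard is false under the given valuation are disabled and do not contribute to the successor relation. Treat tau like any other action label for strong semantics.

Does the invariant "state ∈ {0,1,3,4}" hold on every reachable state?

Inv-set: {0,1,3,4}
Reach set: {0,1,3}
  0: ok
  1: ok
  3: ok

Answer: INVARIANT HOLDS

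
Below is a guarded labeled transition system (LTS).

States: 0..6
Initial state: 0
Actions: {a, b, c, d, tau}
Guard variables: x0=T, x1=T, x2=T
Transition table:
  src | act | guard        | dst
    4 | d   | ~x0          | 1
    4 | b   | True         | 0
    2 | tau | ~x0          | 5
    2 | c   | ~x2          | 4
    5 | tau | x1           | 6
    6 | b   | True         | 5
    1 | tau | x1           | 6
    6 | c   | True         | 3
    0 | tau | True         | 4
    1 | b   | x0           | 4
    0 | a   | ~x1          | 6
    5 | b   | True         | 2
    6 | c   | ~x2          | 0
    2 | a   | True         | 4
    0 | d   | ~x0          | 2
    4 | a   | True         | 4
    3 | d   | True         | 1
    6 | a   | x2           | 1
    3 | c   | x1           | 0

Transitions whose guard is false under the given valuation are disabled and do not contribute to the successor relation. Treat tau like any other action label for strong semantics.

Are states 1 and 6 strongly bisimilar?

Refine partition for ~:
  π0 = {{0,1,2,3,4,5,6}}
  π1 = {{0},{1,5},{2},{3},{4},{6}}
  π2 = {{0},{1},{2},{3},{4},{5},{6}}
stable after 3 split(s): 7 block(s)
[1]={1}  [6]={6}

Answer: NOT BISIMILAR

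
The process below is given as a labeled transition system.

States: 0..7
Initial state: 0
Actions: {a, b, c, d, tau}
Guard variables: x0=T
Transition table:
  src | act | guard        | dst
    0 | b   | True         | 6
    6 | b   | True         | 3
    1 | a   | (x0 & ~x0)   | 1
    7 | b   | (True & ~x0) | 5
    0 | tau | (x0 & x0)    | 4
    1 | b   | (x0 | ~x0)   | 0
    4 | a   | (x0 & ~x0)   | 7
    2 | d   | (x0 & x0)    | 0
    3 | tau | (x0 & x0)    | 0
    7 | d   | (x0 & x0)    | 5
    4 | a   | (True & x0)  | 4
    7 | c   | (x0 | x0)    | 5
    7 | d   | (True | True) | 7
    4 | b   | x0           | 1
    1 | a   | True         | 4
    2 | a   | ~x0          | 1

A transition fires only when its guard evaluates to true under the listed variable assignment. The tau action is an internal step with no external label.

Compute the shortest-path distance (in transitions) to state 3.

Breadth-first toward 3:
  Layer 0: {0}
  Layer 1: {4,6}
  Layer 2: {1,3}
3 enters at depth 2; path b·b

Answer: 2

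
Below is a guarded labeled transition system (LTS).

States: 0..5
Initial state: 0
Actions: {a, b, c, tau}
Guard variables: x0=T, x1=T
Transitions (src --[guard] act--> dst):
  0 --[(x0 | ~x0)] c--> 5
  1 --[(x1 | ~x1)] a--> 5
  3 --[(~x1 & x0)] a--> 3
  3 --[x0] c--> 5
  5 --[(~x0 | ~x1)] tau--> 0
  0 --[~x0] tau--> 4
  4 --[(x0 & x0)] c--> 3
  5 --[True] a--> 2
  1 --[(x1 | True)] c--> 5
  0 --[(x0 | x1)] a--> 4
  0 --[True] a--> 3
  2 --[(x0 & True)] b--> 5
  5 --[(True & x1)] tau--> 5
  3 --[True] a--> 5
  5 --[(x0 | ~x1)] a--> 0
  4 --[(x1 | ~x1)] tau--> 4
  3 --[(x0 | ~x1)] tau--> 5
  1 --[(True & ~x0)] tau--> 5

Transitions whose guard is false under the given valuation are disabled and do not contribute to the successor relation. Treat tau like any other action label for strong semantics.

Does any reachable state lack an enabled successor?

Answer: DEADLOCK-FREE

Trace:
Reachable = {0,2,3,4,5}
  0: a→3  a→4  c→5  [3 out]
  2: b→5  [1 out]
  3: a→5  c→5  tau→5  [3 out]
  4: c→3  tau→4  [2 out]
  5: a→0  a→2  tau→5  [3 out]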